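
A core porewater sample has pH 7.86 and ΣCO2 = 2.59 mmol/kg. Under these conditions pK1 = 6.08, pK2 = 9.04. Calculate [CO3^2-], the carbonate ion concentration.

[CO3²⁻] = 0.158 mmol/kg

α₂ = 1 / (1 + [H⁺]/K2 + [H⁺]²/(K1K2)) = 1 / (1 + 10^+1.18 + 10^-0.60)
   = 1 / (1 + 15.136 + 0.25119) = 1/16.387 = 0.06102
[CO3²⁻] = α₂ × DIC = 0.06102 × 2.59 = 0.158 mmol/kg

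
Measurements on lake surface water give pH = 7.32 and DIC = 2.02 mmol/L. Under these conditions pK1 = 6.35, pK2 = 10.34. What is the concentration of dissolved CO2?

[CO2*] = 0.195 mmol/L

α₀ = 1 / (1 + K1/[H⁺] + K1K2/[H⁺]²) = 1 / (1 + 10^+0.97 + 10^-2.05)
   = 1 / (1 + 9.3325 + 0.0089125) = 1/10.341 = 0.09670
[CO2*] = α₀ × DIC = 0.09670 × 2.02 = 0.195 mmol/L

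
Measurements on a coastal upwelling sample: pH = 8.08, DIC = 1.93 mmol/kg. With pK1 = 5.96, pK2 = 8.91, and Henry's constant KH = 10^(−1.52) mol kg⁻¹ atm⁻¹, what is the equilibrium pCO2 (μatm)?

pCO2 = 420 μatm

α₀ = 1 / (1 + K1/[H⁺] + K1K2/[H⁺]²) = 1 / (1 + 10^+2.12 + 10^+1.29)
   = 1 / (1 + 131.83 + 19.498) = 1/152.32 = 0.006565
[CO2*] = α₀ × DIC = 0.006565 × 1.93 = 0.01267 mmol/kg = 12.67 μmol/kg
pCO2 = [CO2*]/KH = 1.267×10^-5 / 3.020×10^-2 = 420 μatm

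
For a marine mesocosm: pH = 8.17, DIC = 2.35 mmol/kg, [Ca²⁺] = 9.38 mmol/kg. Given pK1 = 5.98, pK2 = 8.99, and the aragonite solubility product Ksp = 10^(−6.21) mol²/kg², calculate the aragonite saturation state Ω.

α₂ = 1 / (1 + [H⁺]/K2 + [H⁺]²/(K1K2)) = 1 / (1 + 10^+0.82 + 10^-1.37)
   = 1 / (1 + 6.6069 + 0.042658) = 1/7.6496 = 0.1307
[CO3²⁻] = α₂ × DIC = 0.1307 × 2.35 = 0.3072 mmol/kg
Ksp = 10^(−6.21) = 6.166×10^-7
Ω = [Ca²⁺][CO3²⁻]/Ksp = (9.38×10^-3)(3.072×10^-4) / 6.166×10^-7 = 4.67

Ω = 4.67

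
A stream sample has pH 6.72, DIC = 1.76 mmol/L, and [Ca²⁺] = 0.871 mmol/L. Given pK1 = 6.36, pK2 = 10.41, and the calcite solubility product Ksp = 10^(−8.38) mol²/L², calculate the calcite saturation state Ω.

Ω = 0.0523

α₂ = 1 / (1 + [H⁺]/K2 + [H⁺]²/(K1K2)) = 1 / (1 + 10^+3.69 + 10^+3.33)
   = 1 / (1 + 4897.8 + 2138.0) = 1/7036.8 = 0.0001421
[CO3²⁻] = α₂ × DIC = 0.0001421 × 1.76 = 0.0002501 mmol/L = 0.2501 μmol/L
Ksp = 10^(−8.38) = 4.169×10^-9
Ω = [Ca²⁺][CO3²⁻]/Ksp = (0.871×10^-3)(2.501×10^-7) / 4.169×10^-9 = 0.0523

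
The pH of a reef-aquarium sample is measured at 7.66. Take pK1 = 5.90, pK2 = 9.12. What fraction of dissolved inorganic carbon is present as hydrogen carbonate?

α₁ = 1 / (1 + [H⁺]/K1 + K2/[H⁺]) = 1 / (1 + 10^-1.76 + 10^-1.46)
   = 1 / (1 + 0.017378 + 0.034674) = 1/1.0521 = 0.9505

α₁ = 0.951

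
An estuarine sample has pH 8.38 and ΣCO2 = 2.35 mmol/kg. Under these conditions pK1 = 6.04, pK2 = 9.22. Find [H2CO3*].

α₀ = 1 / (1 + K1/[H⁺] + K1K2/[H⁺]²) = 1 / (1 + 10^+2.34 + 10^+1.50)
   = 1 / (1 + 218.78 + 31.623) = 1/251.40 = 0.003978
[CO2*] = α₀ × DIC = 0.003978 × 2.35 = 0.00935 mmol/kg = 9.35 μmol/kg

[CO2*] = 9.35 μmol/kg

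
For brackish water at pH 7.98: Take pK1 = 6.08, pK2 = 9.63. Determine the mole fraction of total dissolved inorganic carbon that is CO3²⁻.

α₂ = 1 / (1 + [H⁺]/K2 + [H⁺]²/(K1K2)) = 1 / (1 + 10^+1.65 + 10^-0.25)
   = 1 / (1 + 44.668 + 0.56234) = 1/46.231 = 0.02163

α₂ = 0.0216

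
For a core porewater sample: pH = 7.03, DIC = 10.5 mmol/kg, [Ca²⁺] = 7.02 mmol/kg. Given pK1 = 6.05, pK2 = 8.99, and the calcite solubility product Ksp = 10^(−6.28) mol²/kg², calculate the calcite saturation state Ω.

Ω = 1.38

α₂ = 1 / (1 + [H⁺]/K2 + [H⁺]²/(K1K2)) = 1 / (1 + 10^+1.96 + 10^+0.98)
   = 1 / (1 + 91.201 + 9.5499) = 1/101.75 = 0.009828
[CO3²⁻] = α₂ × DIC = 0.009828 × 10.5 = 0.1032 mmol/kg
Ksp = 10^(−6.28) = 5.248×10^-7
Ω = [Ca²⁺][CO3²⁻]/Ksp = (7.02×10^-3)(1.032×10^-4) / 5.248×10^-7 = 1.38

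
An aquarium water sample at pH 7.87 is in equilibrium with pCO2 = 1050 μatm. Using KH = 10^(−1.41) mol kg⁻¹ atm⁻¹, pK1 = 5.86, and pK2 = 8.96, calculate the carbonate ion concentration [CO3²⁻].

[CO2*] = KH · pCO2 = 10^(−1.41) × 1050×10^-6 = 4.085×10^-5 mol/kg
α₀ = 1/(1 + K1/[H⁺] + K1K2/[H⁺]²) = 1/(1 + 10^+2.01 + 10^+0.92) = 0.008957
DIC = [CO2*]/α₀ = 4.085×10^-5 / 0.008957 = 4.561 mmol/kg
[CO3²⁻] = α₂·DIC; α₂ = 0.07450, so [CO3²⁻] = 0.07450 × 4.561 = 0.340 mmol/kg

[CO3²⁻] = 0.340 mmol/kg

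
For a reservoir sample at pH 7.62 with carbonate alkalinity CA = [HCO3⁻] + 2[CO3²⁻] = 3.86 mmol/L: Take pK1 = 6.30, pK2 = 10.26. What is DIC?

CA = [HCO3⁻] + 2[CO3²⁻] = (α₁ + 2α₂)·DIC
At pH 7.62: [H⁺]/K1 = 10^-1.32 = 0.047863, K2/[H⁺] = 10^-2.64 = 0.0022909
α₁ = 1/(1 + 0.047863 + 0.0022909) = 1/1.0502 = 0.9522; α₂ = α₁·K2/[H⁺] = 0.002181
α₁ + 2α₂ = 0.9566
DIC = CA / (α₁ + 2α₂) = 3.86 / 0.9566 = 4.04 mmol/L

DIC = 4.04 mmol/L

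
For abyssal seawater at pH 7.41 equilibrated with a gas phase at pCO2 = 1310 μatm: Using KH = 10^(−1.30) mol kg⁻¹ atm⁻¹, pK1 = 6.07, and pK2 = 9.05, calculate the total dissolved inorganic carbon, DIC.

[CO2*] = KH · pCO2 = 10^(−1.30) × 1310×10^-6 = 6.566×10^-5 mol/kg
α₀ = 1/(1 + K1/[H⁺] + K1K2/[H⁺]²) = 1/(1 + 10^+1.34 + 10^-0.30) = 0.04277
DIC = [CO2*]/α₀ = 6.566×10^-5 / 0.04277 = 1.53 mmol/kg

DIC = 1.53 mmol/kg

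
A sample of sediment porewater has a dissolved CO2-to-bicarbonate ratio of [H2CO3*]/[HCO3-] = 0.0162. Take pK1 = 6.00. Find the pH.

pH = 7.79

From K1 = [H⁺][HCO3-]/[H2CO3*]:  pH = pK1 − log₁₀([H2CO3*]/[HCO3-])
log₁₀(0.0162) = -1.790
pH = 6.00 − (-1.790) = 7.79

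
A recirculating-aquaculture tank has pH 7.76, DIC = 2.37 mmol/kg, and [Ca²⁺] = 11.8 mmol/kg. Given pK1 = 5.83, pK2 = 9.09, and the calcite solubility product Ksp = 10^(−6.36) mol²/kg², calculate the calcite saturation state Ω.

α₂ = 1 / (1 + [H⁺]/K2 + [H⁺]²/(K1K2)) = 1 / (1 + 10^+1.33 + 10^-0.60)
   = 1 / (1 + 21.380 + 0.25119) = 1/22.631 = 0.04419
[CO3²⁻] = α₂ × DIC = 0.04419 × 2.37 = 0.1047 mmol/kg
Ksp = 10^(−6.36) = 4.365×10^-7
Ω = [Ca²⁺][CO3²⁻]/Ksp = (11.8×10^-3)(1.047×10^-4) / 4.365×10^-7 = 2.83

Ω = 2.83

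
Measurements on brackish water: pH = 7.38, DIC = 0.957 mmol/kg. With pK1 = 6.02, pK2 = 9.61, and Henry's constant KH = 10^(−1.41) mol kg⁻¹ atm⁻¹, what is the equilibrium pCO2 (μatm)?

pCO2 = 1020 μatm

α₀ = 1 / (1 + K1/[H⁺] + K1K2/[H⁺]²) = 1 / (1 + 10^+1.36 + 10^-0.87)
   = 1 / (1 + 22.909 + 0.13490) = 1/24.044 = 0.04159
[CO2*] = α₀ × DIC = 0.04159 × 0.957 = 0.03980 mmol/kg
pCO2 = [CO2*]/KH = 3.980×10^-5 / 3.890×10^-2 = 1020 μatm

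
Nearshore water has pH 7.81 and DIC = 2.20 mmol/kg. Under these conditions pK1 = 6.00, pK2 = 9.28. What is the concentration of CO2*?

[CO2*] = 0.0325 mmol/kg

α₀ = 1 / (1 + K1/[H⁺] + K1K2/[H⁺]²) = 1 / (1 + 10^+1.81 + 10^+0.34)
   = 1 / (1 + 64.565 + 2.1878) = 1/67.753 = 0.01476
[CO2*] = α₀ × DIC = 0.01476 × 2.20 = 0.0325 mmol/kg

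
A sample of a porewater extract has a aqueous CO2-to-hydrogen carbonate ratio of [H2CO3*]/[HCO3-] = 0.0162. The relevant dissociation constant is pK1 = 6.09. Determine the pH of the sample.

From K1 = [H⁺][HCO3-]/[H2CO3*]:  pH = pK1 − log₁₀([H2CO3*]/[HCO3-])
log₁₀(0.0162) = -1.790
pH = 6.09 − (-1.790) = 7.88

pH = 7.88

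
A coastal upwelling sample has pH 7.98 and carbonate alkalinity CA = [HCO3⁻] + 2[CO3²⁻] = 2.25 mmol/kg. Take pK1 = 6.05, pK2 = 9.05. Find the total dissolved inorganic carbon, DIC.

CA = [HCO3⁻] + 2[CO3²⁻] = (α₁ + 2α₂)·DIC
At pH 7.98: [H⁺]/K1 = 10^-1.93 = 0.011749, K2/[H⁺] = 10^-1.07 = 0.085114
α₁ = 1/(1 + 0.011749 + 0.085114) = 1/1.0969 = 0.9117; α₂ = α₁·K2/[H⁺] = 0.07760
α₁ + 2α₂ = 1.0669
DIC = CA / (α₁ + 2α₂) = 2.25 / 1.0669 = 2.11 mmol/kg

DIC = 2.11 mmol/kg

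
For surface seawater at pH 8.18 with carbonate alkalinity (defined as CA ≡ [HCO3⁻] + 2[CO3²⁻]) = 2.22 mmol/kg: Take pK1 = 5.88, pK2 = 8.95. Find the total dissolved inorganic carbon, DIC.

DIC = 1.95 mmol/kg

CA = [HCO3⁻] + 2[CO3²⁻] = (α₁ + 2α₂)·DIC
At pH 8.18: [H⁺]/K1 = 10^-2.30 = 0.0050119, K2/[H⁺] = 10^-0.77 = 0.16982
α₁ = 1/(1 + 0.0050119 + 0.16982) = 1/1.1748 = 0.8512; α₂ = α₁·K2/[H⁺] = 0.1446
α₁ + 2α₂ = 1.1403
DIC = CA / (α₁ + 2α₂) = 2.22 / 1.1403 = 1.95 mmol/kg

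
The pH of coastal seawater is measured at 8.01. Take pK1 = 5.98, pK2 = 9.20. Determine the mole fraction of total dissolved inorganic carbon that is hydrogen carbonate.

α₁ = 1 / (1 + [H⁺]/K1 + K2/[H⁺]) = 1 / (1 + 10^-2.03 + 10^-1.19)
   = 1 / (1 + 0.0093325 + 0.064565) = 1/1.0739 = 0.9312

α₁ = 0.931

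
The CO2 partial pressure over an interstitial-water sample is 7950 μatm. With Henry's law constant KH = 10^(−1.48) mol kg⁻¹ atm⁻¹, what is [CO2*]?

[CO2*] = 263 μmol/kg

KH = 10^(−1.48) = 3.311×10^-2 mol kg⁻¹ atm⁻¹
[CO2*] = KH · pCO2 = 3.311×10^-2 × 7950×10^-6 atm = 2.63×10^-4 mol/kg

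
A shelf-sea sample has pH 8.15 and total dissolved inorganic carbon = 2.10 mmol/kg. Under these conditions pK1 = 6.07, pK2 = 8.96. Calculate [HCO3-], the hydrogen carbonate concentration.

[HCO3⁻] = 1.81 mmol/kg

α₁ = 1 / (1 + [H⁺]/K1 + K2/[H⁺]) = 1 / (1 + 10^-2.08 + 10^-0.81)
   = 1 / (1 + 0.0083176 + 0.15488) = 1/1.1632 = 0.8597
[HCO3⁻] = α₁ × DIC = 0.8597 × 2.10 = 1.81 mmol/kg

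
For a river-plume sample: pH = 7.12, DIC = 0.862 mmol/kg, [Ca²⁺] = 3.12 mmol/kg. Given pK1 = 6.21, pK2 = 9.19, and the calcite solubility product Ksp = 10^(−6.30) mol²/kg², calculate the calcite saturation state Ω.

α₂ = 1 / (1 + [H⁺]/K2 + [H⁺]²/(K1K2)) = 1 / (1 + 10^+2.07 + 10^+1.16)
   = 1 / (1 + 117.49 + 14.454) = 1/132.94 = 0.007522
[CO3²⁻] = α₂ × DIC = 0.007522 × 0.862 = 0.006484 mmol/kg = 6.484 μmol/kg
Ksp = 10^(−6.30) = 5.012×10^-7
Ω = [Ca²⁺][CO3²⁻]/Ksp = (3.12×10^-3)(6.484×10^-6) / 5.012×10^-7 = 0.0404

Ω = 0.0404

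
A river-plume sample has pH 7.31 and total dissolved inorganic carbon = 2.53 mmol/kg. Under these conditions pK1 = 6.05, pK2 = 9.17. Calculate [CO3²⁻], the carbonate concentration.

[CO3²⁻] = 0.0327 mmol/kg

α₂ = 1 / (1 + [H⁺]/K2 + [H⁺]²/(K1K2)) = 1 / (1 + 10^+1.86 + 10^+0.60)
   = 1 / (1 + 72.444 + 3.9811) = 1/77.425 = 0.01292
[CO3²⁻] = α₂ × DIC = 0.01292 × 2.53 = 0.0327 mmol/kg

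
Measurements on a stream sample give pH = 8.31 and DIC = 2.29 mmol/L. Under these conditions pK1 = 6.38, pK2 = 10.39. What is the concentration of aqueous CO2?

[CO2*] = 0.0264 mmol/L

α₀ = 1 / (1 + K1/[H⁺] + K1K2/[H⁺]²) = 1 / (1 + 10^+1.93 + 10^-0.15)
   = 1 / (1 + 85.114 + 0.70795) = 1/86.822 = 0.01152
[CO2*] = α₀ × DIC = 0.01152 × 2.29 = 0.0264 mmol/L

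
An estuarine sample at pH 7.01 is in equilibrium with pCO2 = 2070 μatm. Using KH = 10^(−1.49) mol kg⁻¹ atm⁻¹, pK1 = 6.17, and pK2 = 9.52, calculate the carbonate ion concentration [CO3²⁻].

[CO3²⁻] = 1.43 μmol/kg

[CO2*] = KH · pCO2 = 10^(−1.49) × 2070×10^-6 = 6.698×10^-5 mol/kg
α₀ = 1/(1 + K1/[H⁺] + K1K2/[H⁺]²) = 1/(1 + 10^+0.84 + 10^-1.67) = 0.1259
DIC = [CO2*]/α₀ = 6.698×10^-5 / 0.1259 = 0.5318 mmol/kg
[CO3²⁻] = α₂·DIC; α₂ = 0.002693, so [CO3²⁻] = 0.002693 × 0.5318 = 0.00143 mmol/kg = 1.43 μmol/kg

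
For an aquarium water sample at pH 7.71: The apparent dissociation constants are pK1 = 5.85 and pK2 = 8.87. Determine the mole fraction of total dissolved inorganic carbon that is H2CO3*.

α₀ = 0.0127

α₀ = 1 / (1 + K1/[H⁺] + K1K2/[H⁺]²) = 1 / (1 + 10^+1.86 + 10^+0.70)
   = 1 / (1 + 72.444 + 5.0119) = 1/78.455 = 0.01275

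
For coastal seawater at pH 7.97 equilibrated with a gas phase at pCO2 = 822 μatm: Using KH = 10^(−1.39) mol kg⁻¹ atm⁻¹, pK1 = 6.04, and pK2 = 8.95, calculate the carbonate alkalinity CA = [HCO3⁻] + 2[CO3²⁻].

CA = 3.45 mmol/kg

[CO2*] = KH · pCO2 = 10^(−1.39) × 822×10^-6 = 3.349×10^-5 mol/kg
α₀ = 1/(1 + K1/[H⁺] + K1K2/[H⁺]²) = 1/(1 + 10^+1.93 + 10^+0.95) = 0.01052
DIC = [CO2*]/α₀ = 3.349×10^-5 / 0.01052 = 3.182 mmol/kg
CA = (α₁ + 2α₂)·DIC = (0.8957 + 2×0.09379) × 3.182 = 3.45 mmol/kg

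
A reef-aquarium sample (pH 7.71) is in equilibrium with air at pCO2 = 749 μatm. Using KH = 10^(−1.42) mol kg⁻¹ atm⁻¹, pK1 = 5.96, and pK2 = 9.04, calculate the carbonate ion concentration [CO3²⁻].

[CO3²⁻] = 0.0749 mmol/kg

[CO2*] = KH · pCO2 = 10^(−1.42) × 749×10^-6 = 2.848×10^-5 mol/kg
α₀ = 1/(1 + K1/[H⁺] + K1K2/[H⁺]²) = 1/(1 + 10^+1.75 + 10^+0.42) = 0.01670
DIC = [CO2*]/α₀ = 2.848×10^-5 / 0.01670 = 1.705 mmol/kg
[CO3²⁻] = α₂·DIC; α₂ = 0.04394, so [CO3²⁻] = 0.04394 × 1.705 = 0.0749 mmol/kg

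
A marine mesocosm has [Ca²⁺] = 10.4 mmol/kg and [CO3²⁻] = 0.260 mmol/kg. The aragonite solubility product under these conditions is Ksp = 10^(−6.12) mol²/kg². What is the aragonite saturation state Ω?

Ksp = 10^(−6.12) = 7.586×10^-7
Ω = [Ca²⁺][CO3²⁻]/Ksp = (10.4×10^-3)(0.260×10^-3) / 7.586×10^-7 = 3.56

Ω = 3.56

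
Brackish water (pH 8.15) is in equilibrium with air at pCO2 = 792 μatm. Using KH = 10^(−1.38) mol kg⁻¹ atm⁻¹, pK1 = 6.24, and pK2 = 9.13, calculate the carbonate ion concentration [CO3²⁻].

[CO3²⁻] = 0.281 mmol/kg

[CO2*] = KH · pCO2 = 10^(−1.38) × 792×10^-6 = 3.302×10^-5 mol/kg
α₀ = 1/(1 + K1/[H⁺] + K1K2/[H⁺]²) = 1/(1 + 10^+1.91 + 10^+0.93) = 0.01101
DIC = [CO2*]/α₀ = 3.302×10^-5 / 0.01101 = 2.998 mmol/kg
[CO3²⁻] = α₂·DIC; α₂ = 0.09374, so [CO3²⁻] = 0.09374 × 2.998 = 0.281 mmol/kg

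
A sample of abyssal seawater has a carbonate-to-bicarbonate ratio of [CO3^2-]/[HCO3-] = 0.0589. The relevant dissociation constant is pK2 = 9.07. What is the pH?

From K2 = [H⁺][CO3^2-]/[HCO3-]:  pH = pK2 + log₁₀([CO3^2-]/[HCO3-])
log₁₀(0.0589) = -1.230
pH = 9.07 + (-1.230) = 7.84

pH = 7.84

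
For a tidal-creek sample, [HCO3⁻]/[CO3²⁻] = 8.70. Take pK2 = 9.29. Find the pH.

pH = 8.35

From K2 = [H⁺][CO3²⁻]/[HCO3⁻]:  pH = pK2 − log₁₀([HCO3⁻]/[CO3²⁻])
log₁₀(8.70) = +0.940
pH = 9.29 − (+0.940) = 8.35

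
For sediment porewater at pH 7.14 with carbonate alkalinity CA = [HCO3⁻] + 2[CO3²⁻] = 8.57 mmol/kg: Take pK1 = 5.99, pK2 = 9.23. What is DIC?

CA = [HCO3⁻] + 2[CO3²⁻] = (α₁ + 2α₂)·DIC
At pH 7.14: [H⁺]/K1 = 10^-1.15 = 0.070795, K2/[H⁺] = 10^-2.09 = 0.0081283
α₁ = 1/(1 + 0.070795 + 0.0081283) = 1/1.0789 = 0.9269; α₂ = α₁·K2/[H⁺] = 0.007534
α₁ + 2α₂ = 0.9419
DIC = CA / (α₁ + 2α₂) = 8.57 / 0.9419 = 9.10 mmol/kg

DIC = 9.10 mmol/kg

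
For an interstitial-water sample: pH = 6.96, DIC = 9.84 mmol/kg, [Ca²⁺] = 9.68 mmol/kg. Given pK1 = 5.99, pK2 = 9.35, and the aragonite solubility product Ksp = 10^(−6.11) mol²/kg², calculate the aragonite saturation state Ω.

α₂ = 1 / (1 + [H⁺]/K2 + [H⁺]²/(K1K2)) = 1 / (1 + 10^+2.39 + 10^+1.42)
   = 1 / (1 + 245.47 + 26.303) = 1/272.77 = 0.003666
[CO3²⁻] = α₂ × DIC = 0.003666 × 9.84 = 0.03607 mmol/kg
Ksp = 10^(−6.11) = 7.762×10^-7
Ω = [Ca²⁺][CO3²⁻]/Ksp = (9.68×10^-3)(3.607×10^-5) / 7.762×10^-7 = 0.450

Ω = 0.450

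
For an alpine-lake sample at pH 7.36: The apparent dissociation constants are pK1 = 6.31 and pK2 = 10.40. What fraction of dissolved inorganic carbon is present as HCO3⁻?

α₁ = 0.917

α₁ = 1 / (1 + [H⁺]/K1 + K2/[H⁺]) = 1 / (1 + 10^-1.05 + 10^-3.04)
   = 1 / (1 + 0.089125 + 0.00091201) = 1/1.0900 = 0.9174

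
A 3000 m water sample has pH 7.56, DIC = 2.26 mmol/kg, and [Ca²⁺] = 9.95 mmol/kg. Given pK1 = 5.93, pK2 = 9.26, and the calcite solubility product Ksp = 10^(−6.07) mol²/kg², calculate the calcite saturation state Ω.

α₂ = 1 / (1 + [H⁺]/K2 + [H⁺]²/(K1K2)) = 1 / (1 + 10^+1.70 + 10^+0.07)
   = 1 / (1 + 50.119 + 1.1749) = 1/52.294 = 0.01912
[CO3²⁻] = α₂ × DIC = 0.01912 × 2.26 = 0.04322 mmol/kg
Ksp = 10^(−6.07) = 8.511×10^-7
Ω = [Ca²⁺][CO3²⁻]/Ksp = (9.95×10^-3)(4.322×10^-5) / 8.511×10^-7 = 0.505

Ω = 0.505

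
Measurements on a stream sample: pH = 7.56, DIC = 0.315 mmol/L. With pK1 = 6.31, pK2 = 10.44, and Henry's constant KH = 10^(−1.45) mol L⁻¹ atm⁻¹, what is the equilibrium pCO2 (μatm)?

pCO2 = 472 μatm

α₀ = 1 / (1 + K1/[H⁺] + K1K2/[H⁺]²) = 1 / (1 + 10^+1.25 + 10^-1.63)
   = 1 / (1 + 17.783 + 0.023442) = 1/18.806 = 0.05317
[CO2*] = α₀ × DIC = 0.05317 × 0.315 = 0.01675 mmol/L = 16.75 μmol/L
pCO2 = [CO2*]/KH = 1.675×10^-5 / 3.548×10^-2 = 472 μatm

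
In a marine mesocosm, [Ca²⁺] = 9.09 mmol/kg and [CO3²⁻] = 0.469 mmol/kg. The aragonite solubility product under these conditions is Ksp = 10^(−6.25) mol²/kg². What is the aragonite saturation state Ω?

Ω = 7.58

Ksp = 10^(−6.25) = 5.623×10^-7
Ω = [Ca²⁺][CO3²⁻]/Ksp = (9.09×10^-3)(0.469×10^-3) / 5.623×10^-7 = 7.58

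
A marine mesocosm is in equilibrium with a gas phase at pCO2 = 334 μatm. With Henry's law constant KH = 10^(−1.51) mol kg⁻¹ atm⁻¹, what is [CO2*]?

[CO2*] = 10.3 μmol/kg

KH = 10^(−1.51) = 3.090×10^-2 mol kg⁻¹ atm⁻¹
[CO2*] = KH · pCO2 = 3.090×10^-2 × 334×10^-6 atm = 1.03×10^-5 mol/kg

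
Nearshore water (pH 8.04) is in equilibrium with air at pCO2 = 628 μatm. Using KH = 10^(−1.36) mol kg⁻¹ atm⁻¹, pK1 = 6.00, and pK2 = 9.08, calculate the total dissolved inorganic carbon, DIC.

DIC = 3.31 mmol/kg

[CO2*] = KH · pCO2 = 10^(−1.36) × 628×10^-6 = 2.741×10^-5 mol/kg
α₀ = 1/(1 + K1/[H⁺] + K1K2/[H⁺]²) = 1/(1 + 10^+2.04 + 10^+1.00) = 0.008289
DIC = [CO2*]/α₀ = 2.741×10^-5 / 0.008289 = 3.31 mmol/kg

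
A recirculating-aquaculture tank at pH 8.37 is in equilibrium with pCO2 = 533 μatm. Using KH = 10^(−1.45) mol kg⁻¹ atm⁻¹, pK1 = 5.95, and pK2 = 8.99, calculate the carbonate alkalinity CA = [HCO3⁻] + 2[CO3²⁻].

[CO2*] = KH · pCO2 = 10^(−1.45) × 533×10^-6 = 1.891×10^-5 mol/kg
α₀ = 1/(1 + K1/[H⁺] + K1K2/[H⁺]²) = 1/(1 + 10^+2.42 + 10^+1.80) = 0.003057
DIC = [CO2*]/α₀ = 1.891×10^-5 / 0.003057 = 6.186 mmol/kg
CA = (α₁ + 2α₂)·DIC = (0.8041 + 2×0.1929) × 6.186 = 7.36 mmol/kg

CA = 7.36 mmol/kg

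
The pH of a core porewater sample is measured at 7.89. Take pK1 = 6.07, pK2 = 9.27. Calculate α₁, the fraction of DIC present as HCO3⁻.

α₁ = 1 / (1 + [H⁺]/K1 + K2/[H⁺]) = 1 / (1 + 10^-1.82 + 10^-1.38)
   = 1 / (1 + 0.015136 + 0.041687) = 1/1.0568 = 0.9462

α₁ = 0.946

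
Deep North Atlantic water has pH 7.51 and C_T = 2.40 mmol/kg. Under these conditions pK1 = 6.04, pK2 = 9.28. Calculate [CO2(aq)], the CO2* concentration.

[CO2*] = 0.0774 mmol/kg

α₀ = 1 / (1 + K1/[H⁺] + K1K2/[H⁺]²) = 1 / (1 + 10^+1.47 + 10^-0.30)
   = 1 / (1 + 29.512 + 0.50119) = 1/31.013 = 0.03224
[CO2*] = α₀ × DIC = 0.03224 × 2.40 = 0.0774 mmol/kg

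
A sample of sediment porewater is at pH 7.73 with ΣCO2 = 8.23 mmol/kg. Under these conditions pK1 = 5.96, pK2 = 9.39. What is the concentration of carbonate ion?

α₂ = 1 / (1 + [H⁺]/K2 + [H⁺]²/(K1K2)) = 1 / (1 + 10^+1.66 + 10^-0.11)
   = 1 / (1 + 45.709 + 0.77625) = 1/47.485 = 0.02106
[CO3²⁻] = α₂ × DIC = 0.02106 × 8.23 = 0.173 mmol/kg

[CO3²⁻] = 0.173 mmol/kg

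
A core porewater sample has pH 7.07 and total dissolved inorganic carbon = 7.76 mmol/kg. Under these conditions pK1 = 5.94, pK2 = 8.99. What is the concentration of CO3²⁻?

α₂ = 1 / (1 + [H⁺]/K2 + [H⁺]²/(K1K2)) = 1 / (1 + 10^+1.92 + 10^+0.79)
   = 1 / (1 + 83.176 + 6.1660) = 1/90.342 = 0.01107
[CO3²⁻] = α₂ × DIC = 0.01107 × 7.76 = 0.0859 mmol/kg

[CO3²⁻] = 0.0859 mmol/kg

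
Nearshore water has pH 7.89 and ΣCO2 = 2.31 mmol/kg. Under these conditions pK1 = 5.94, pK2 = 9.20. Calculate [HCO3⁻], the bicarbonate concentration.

α₁ = 1 / (1 + [H⁺]/K1 + K2/[H⁺]) = 1 / (1 + 10^-1.95 + 10^-1.31)
   = 1 / (1 + 0.011220 + 0.048978) = 1/1.0602 = 0.9432
[HCO3⁻] = α₁ × DIC = 0.9432 × 2.31 = 2.18 mmol/kg

[HCO3⁻] = 2.18 mmol/kg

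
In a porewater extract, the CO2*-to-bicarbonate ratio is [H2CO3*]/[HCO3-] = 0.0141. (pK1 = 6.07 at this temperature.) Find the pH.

From K1 = [H⁺][HCO3-]/[H2CO3*]:  pH = pK1 − log₁₀([H2CO3*]/[HCO3-])
log₁₀(0.0141) = -1.851
pH = 6.07 − (-1.851) = 7.92

pH = 7.92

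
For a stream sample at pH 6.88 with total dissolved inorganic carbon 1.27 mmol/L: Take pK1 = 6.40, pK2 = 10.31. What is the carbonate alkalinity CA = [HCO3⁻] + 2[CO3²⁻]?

CA = [HCO3⁻] + 2[CO3²⁻] = (α₁ + 2α₂)·DIC
At pH 6.88: [H⁺]/K1 = 10^-0.48 = 0.33113, K2/[H⁺] = 10^-3.43 = 0.00037154
α₁ = 1/(1 + 0.33113 + 0.00037154) = 1/1.3315 = 0.7510; α₂ = α₁·K2/[H⁺] = 0.0002790
α₁ + 2α₂ = 0.7516
CA = 0.7516 × 1.27 = 0.955 mmol/L

CA = 0.955 mmol/L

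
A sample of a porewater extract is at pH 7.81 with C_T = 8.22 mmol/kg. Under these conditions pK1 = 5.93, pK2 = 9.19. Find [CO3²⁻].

[CO3²⁻] = 0.325 mmol/kg

α₂ = 1 / (1 + [H⁺]/K2 + [H⁺]²/(K1K2)) = 1 / (1 + 10^+1.38 + 10^-0.50)
   = 1 / (1 + 23.988 + 0.31623) = 1/25.305 = 0.03952
[CO3²⁻] = α₂ × DIC = 0.03952 × 8.22 = 0.325 mmol/kg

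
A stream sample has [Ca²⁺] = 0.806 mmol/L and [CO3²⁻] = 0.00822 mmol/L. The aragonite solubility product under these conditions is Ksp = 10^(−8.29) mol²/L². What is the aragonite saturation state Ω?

Ksp = 10^(−8.29) = 5.129×10^-9
Ω = [Ca²⁺][CO3²⁻]/Ksp = (0.806×10^-3)(0.00822×10^-3) / 5.129×10^-9 = 1.29

Ω = 1.29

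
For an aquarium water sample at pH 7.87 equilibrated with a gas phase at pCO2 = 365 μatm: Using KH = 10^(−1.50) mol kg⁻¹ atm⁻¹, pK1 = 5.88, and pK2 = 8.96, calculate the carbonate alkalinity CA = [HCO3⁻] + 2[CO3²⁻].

[CO2*] = KH · pCO2 = 10^(−1.50) × 365×10^-6 = 1.154×10^-5 mol/kg
α₀ = 1/(1 + K1/[H⁺] + K1K2/[H⁺]²) = 1/(1 + 10^+1.99 + 10^+0.90) = 0.009375
DIC = [CO2*]/α₀ = 1.154×10^-5 / 0.009375 = 1.231 mmol/kg
CA = (α₁ + 2α₂)·DIC = (0.9162 + 2×0.07447) × 1.231 = 1.31 mmol/kg

CA = 1.31 mmol/kg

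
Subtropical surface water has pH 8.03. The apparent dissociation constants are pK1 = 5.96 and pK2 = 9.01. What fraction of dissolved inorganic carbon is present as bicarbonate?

α₁ = 1 / (1 + [H⁺]/K1 + K2/[H⁺]) = 1 / (1 + 10^-2.07 + 10^-0.98)
   = 1 / (1 + 0.0085114 + 0.10471) = 1/1.1132 = 0.8983

α₁ = 0.898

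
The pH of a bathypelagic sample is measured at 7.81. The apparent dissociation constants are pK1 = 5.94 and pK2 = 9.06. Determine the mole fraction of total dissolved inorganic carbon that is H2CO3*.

α₀ = 1 / (1 + K1/[H⁺] + K1K2/[H⁺]²) = 1 / (1 + 10^+1.87 + 10^+0.62)
   = 1 / (1 + 74.131 + 4.1687) = 1/79.300 = 0.01261

α₀ = 0.0126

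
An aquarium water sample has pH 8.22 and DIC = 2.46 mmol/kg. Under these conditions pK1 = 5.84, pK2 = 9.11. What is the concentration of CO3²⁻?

α₂ = 1 / (1 + [H⁺]/K2 + [H⁺]²/(K1K2)) = 1 / (1 + 10^+0.89 + 10^-1.49)
   = 1 / (1 + 7.7625 + 0.032359) = 1/8.7948 = 0.1137
[CO3²⁻] = α₂ × DIC = 0.1137 × 2.46 = 0.280 mmol/kg

[CO3²⁻] = 0.280 mmol/kg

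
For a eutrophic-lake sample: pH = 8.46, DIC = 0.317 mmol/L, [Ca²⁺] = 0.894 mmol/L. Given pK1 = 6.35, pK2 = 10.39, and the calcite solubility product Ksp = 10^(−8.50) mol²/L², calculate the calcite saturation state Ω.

α₂ = 1 / (1 + [H⁺]/K2 + [H⁺]²/(K1K2)) = 1 / (1 + 10^+1.93 + 10^-0.18)
   = 1 / (1 + 85.114 + 0.66069) = 1/86.774 = 0.01152
[CO3²⁻] = α₂ × DIC = 0.01152 × 0.317 = 0.003653 mmol/L = 3.653 μmol/L
Ksp = 10^(−8.50) = 3.162×10^-9
Ω = [Ca²⁺][CO3²⁻]/Ksp = (0.894×10^-3)(3.653×10^-6) / 3.162×10^-9 = 1.03

Ω = 1.03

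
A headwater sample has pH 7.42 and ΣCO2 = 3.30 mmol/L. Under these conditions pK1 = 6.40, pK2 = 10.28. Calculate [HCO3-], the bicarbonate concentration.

[HCO3⁻] = 3.01 mmol/L

α₁ = 1 / (1 + [H⁺]/K1 + K2/[H⁺]) = 1 / (1 + 10^-1.02 + 10^-2.86)
   = 1 / (1 + 0.095499 + 0.0013804) = 1/1.0969 = 0.9117
[HCO3⁻] = α₁ × DIC = 0.9117 × 3.30 = 3.01 mmol/L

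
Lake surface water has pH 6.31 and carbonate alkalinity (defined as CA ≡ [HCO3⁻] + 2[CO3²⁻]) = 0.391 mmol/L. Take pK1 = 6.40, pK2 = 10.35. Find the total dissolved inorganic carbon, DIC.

DIC = 0.872 mmol/L

CA = [HCO3⁻] + 2[CO3²⁻] = (α₁ + 2α₂)·DIC
At pH 6.31: [H⁺]/K1 = 10^0.09 = 1.2303, K2/[H⁺] = 10^-4.04 = 9.1201×10^-5
α₁ = 1/(1 + 1.2303 + 9.1201×10^-5) = 1/2.2304 = 0.4484; α₂ = α₁·K2/[H⁺] = 4.089×10^-5
α₁ + 2α₂ = 0.4484
DIC = CA / (α₁ + 2α₂) = 0.391 / 0.4484 = 0.872 mmol/L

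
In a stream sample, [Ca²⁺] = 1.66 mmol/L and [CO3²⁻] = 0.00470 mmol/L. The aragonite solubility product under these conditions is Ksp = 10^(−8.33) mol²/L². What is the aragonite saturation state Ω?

Ksp = 10^(−8.33) = 4.677×10^-9
Ω = [Ca²⁺][CO3²⁻]/Ksp = (1.66×10^-3)(0.00470×10^-3) / 4.677×10^-9 = 1.67

Ω = 1.67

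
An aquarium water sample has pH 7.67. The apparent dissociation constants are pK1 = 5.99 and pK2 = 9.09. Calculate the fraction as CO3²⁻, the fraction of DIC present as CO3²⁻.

α₂ = 0.0359

α₂ = 1 / (1 + [H⁺]/K2 + [H⁺]²/(K1K2)) = 1 / (1 + 10^+1.42 + 10^-0.26)
   = 1 / (1 + 26.303 + 0.54954) = 1/27.852 = 0.03590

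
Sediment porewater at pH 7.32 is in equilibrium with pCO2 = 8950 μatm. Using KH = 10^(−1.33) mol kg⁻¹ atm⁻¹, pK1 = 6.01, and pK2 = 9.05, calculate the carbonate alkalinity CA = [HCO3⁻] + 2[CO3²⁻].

CA = 8.87 mmol/kg

[CO2*] = KH · pCO2 = 10^(−1.33) × 8950×10^-6 = 4.186×10^-4 mol/kg
α₀ = 1/(1 + K1/[H⁺] + K1K2/[H⁺]²) = 1/(1 + 10^+1.31 + 10^-0.42) = 0.04588
DIC = [CO2*]/α₀ = 4.186×10^-4 / 0.04588 = 9.125 mmol/kg
CA = (α₁ + 2α₂)·DIC = (0.9367 + 2×0.01744) × 9.125 = 8.87 mmol/kg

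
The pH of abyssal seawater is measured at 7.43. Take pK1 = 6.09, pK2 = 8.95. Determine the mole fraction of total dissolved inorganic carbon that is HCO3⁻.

α₁ = 1 / (1 + [H⁺]/K1 + K2/[H⁺]) = 1 / (1 + 10^-1.34 + 10^-1.52)
   = 1 / (1 + 0.045709 + 0.030200) = 1/1.0759 = 0.9294

α₁ = 0.929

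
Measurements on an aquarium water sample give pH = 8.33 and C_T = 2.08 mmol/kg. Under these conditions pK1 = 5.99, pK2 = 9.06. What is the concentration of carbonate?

α₂ = 1 / (1 + [H⁺]/K2 + [H⁺]²/(K1K2)) = 1 / (1 + 10^+0.73 + 10^-1.61)
   = 1 / (1 + 5.3703 + 0.024547) = 1/6.3949 = 0.1564
[CO3²⁻] = α₂ × DIC = 0.1564 × 2.08 = 0.325 mmol/kg

[CO3²⁻] = 0.325 mmol/kg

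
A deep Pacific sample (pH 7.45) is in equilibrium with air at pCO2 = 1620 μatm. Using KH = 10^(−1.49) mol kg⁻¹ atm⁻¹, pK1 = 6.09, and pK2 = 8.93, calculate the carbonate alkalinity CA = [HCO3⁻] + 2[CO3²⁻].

CA = 1.28 mmol/kg

[CO2*] = KH · pCO2 = 10^(−1.49) × 1620×10^-6 = 5.242×10^-5 mol/kg
α₀ = 1/(1 + K1/[H⁺] + K1K2/[H⁺]²) = 1/(1 + 10^+1.36 + 10^-0.12) = 0.04054
DIC = [CO2*]/α₀ = 5.242×10^-5 / 0.04054 = 1.293 mmol/kg
CA = (α₁ + 2α₂)·DIC = (0.9287 + 2×0.03075) × 1.293 = 1.28 mmol/kg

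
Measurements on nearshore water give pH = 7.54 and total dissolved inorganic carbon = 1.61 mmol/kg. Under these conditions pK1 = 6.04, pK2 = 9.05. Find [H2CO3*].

α₀ = 1 / (1 + K1/[H⁺] + K1K2/[H⁺]²) = 1 / (1 + 10^+1.50 + 10^-0.01)
   = 1 / (1 + 31.623 + 0.97724) = 1/33.600 = 0.02976
[CO2*] = α₀ × DIC = 0.02976 × 1.61 = 0.0479 mmol/kg

[CO2*] = 0.0479 mmol/kg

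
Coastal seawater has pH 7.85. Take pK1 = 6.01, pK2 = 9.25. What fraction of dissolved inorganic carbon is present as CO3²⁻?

α₂ = 0.0378

α₂ = 1 / (1 + [H⁺]/K2 + [H⁺]²/(K1K2)) = 1 / (1 + 10^+1.40 + 10^-0.44)
   = 1 / (1 + 25.119 + 0.36308) = 1/26.482 = 0.03776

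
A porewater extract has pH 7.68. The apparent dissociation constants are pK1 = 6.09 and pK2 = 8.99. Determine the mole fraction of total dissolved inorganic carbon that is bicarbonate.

α₁ = 1 / (1 + [H⁺]/K1 + K2/[H⁺]) = 1 / (1 + 10^-1.59 + 10^-1.31)
   = 1 / (1 + 0.025704 + 0.048978) = 1/1.0747 = 0.9305

α₁ = 0.931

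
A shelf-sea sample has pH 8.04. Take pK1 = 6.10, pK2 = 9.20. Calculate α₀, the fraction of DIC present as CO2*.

α₀ = 1 / (1 + K1/[H⁺] + K1K2/[H⁺]²) = 1 / (1 + 10^+1.94 + 10^+0.78)
   = 1 / (1 + 87.096 + 6.0256) = 1/94.122 = 0.01062

α₀ = 0.0106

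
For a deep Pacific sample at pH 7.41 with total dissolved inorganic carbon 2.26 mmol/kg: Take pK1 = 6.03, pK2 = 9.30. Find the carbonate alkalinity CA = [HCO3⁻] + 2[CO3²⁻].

CA = [HCO3⁻] + 2[CO3²⁻] = (α₁ + 2α₂)·DIC
At pH 7.41: [H⁺]/K1 = 10^-1.38 = 0.041687, K2/[H⁺] = 10^-1.89 = 0.012882
α₁ = 1/(1 + 0.041687 + 0.012882) = 1/1.0546 = 0.9483; α₂ = α₁·K2/[H⁺] = 0.01222
α₁ + 2α₂ = 0.9727
CA = 0.9727 × 2.26 = 2.20 mmol/kg

CA = 2.20 mmol/kg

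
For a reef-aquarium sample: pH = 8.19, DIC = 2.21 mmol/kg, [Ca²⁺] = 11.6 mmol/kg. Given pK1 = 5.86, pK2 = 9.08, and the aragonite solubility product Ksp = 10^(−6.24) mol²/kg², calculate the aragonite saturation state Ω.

α₂ = 1 / (1 + [H⁺]/K2 + [H⁺]²/(K1K2)) = 1 / (1 + 10^+0.89 + 10^-1.44)
   = 1 / (1 + 7.7625 + 0.036308) = 1/8.7988 = 0.1137
[CO3²⁻] = α₂ × DIC = 0.1137 × 2.21 = 0.2512 mmol/kg
Ksp = 10^(−6.24) = 5.754×10^-7
Ω = [Ca²⁺][CO3²⁻]/Ksp = (11.6×10^-3)(2.512×10^-4) / 5.754×10^-7 = 5.06

Ω = 5.06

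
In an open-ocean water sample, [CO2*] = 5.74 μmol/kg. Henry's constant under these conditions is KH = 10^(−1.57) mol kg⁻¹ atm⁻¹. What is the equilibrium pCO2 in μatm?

KH = 10^(−1.57) = 2.692×10^-2 mol kg⁻¹ atm⁻¹
pCO2 = [CO2*]/KH = 5.74×10^-6 / 2.692×10^-2 = 2.13×10^-4 atm = 213 μatm

pCO2 = 213 μatm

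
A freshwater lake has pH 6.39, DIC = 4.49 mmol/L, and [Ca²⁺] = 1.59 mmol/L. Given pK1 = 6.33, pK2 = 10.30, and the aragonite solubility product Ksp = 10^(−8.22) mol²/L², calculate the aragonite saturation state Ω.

α₂ = 1 / (1 + [H⁺]/K2 + [H⁺]²/(K1K2)) = 1 / (1 + 10^+3.91 + 10^+3.85)
   = 1 / (1 + 8128.3 + 7079.5) = 1/1.5209×10^4 = 6.575×10^-5
[CO3²⁻] = α₂ × DIC = 6.575×10^-5 × 4.49 = 0.0002952 mmol/L = 0.2952 μmol/L
Ksp = 10^(−8.22) = 6.026×10^-9
Ω = [Ca²⁺][CO3²⁻]/Ksp = (1.59×10^-3)(2.952×10^-7) / 6.026×10^-9 = 0.0779

Ω = 0.0779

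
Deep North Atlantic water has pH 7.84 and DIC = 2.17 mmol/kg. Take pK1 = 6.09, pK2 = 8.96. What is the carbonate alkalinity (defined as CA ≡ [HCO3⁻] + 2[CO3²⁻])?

CA = 2.29 mmol/kg

CA = [HCO3⁻] + 2[CO3²⁻] = (α₁ + 2α₂)·DIC
At pH 7.84: [H⁺]/K1 = 10^-1.75 = 0.017783, K2/[H⁺] = 10^-1.12 = 0.075858
α₁ = 1/(1 + 0.017783 + 0.075858) = 1/1.0936 = 0.9144; α₂ = α₁·K2/[H⁺] = 0.06936
α₁ + 2α₂ = 1.0531
CA = 1.0531 × 2.17 = 2.29 mmol/kg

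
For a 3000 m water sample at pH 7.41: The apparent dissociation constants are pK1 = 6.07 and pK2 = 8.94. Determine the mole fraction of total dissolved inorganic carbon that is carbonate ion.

α₂ = 0.0274

α₂ = 1 / (1 + [H⁺]/K2 + [H⁺]²/(K1K2)) = 1 / (1 + 10^+1.53 + 10^+0.19)
   = 1 / (1 + 33.884 + 1.5488) = 1/36.433 = 0.02745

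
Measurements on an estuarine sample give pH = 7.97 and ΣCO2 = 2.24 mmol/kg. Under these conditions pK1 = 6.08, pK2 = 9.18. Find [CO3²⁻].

α₂ = 1 / (1 + [H⁺]/K2 + [H⁺]²/(K1K2)) = 1 / (1 + 10^+1.21 + 10^-0.68)
   = 1 / (1 + 16.218 + 0.20893) = 1/17.427 = 0.05738
[CO3²⁻] = α₂ × DIC = 0.05738 × 2.24 = 0.129 mmol/kg

[CO3²⁻] = 0.129 mmol/kg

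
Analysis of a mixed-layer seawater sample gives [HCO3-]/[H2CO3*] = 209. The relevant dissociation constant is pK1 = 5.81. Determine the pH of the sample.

From K1 = [H⁺][HCO3-]/[H2CO3*]:  pH = pK1 + log₁₀([HCO3-]/[H2CO3*])
log₁₀(209) = +2.320
pH = 5.81 + (+2.320) = 8.13

pH = 8.13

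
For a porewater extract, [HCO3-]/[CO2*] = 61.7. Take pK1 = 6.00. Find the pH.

pH = 7.79

From K1 = [H⁺][HCO3-]/[CO2*]:  pH = pK1 + log₁₀([HCO3-]/[CO2*])
log₁₀(61.7) = +1.790
pH = 6.00 + (+1.790) = 7.79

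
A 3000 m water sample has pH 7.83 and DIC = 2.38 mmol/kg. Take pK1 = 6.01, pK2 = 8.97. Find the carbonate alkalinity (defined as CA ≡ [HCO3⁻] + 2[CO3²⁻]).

CA = [HCO3⁻] + 2[CO3²⁻] = (α₁ + 2α₂)·DIC
At pH 7.83: [H⁺]/K1 = 10^-1.82 = 0.015136, K2/[H⁺] = 10^-1.14 = 0.072444
α₁ = 1/(1 + 0.015136 + 0.072444) = 1/1.0876 = 0.9195; α₂ = α₁·K2/[H⁺] = 0.06661
α₁ + 2α₂ = 1.0527
CA = 1.0527 × 2.38 = 2.51 mmol/kg

CA = 2.51 mmol/kg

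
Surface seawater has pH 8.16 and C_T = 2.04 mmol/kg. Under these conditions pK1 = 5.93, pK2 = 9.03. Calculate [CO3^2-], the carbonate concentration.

[CO3²⁻] = 0.241 mmol/kg

α₂ = 1 / (1 + [H⁺]/K2 + [H⁺]²/(K1K2)) = 1 / (1 + 10^+0.87 + 10^-1.36)
   = 1 / (1 + 7.4131 + 0.043652) = 1/8.4568 = 0.1182
[CO3²⁻] = α₂ × DIC = 0.1182 × 2.04 = 0.241 mmol/kg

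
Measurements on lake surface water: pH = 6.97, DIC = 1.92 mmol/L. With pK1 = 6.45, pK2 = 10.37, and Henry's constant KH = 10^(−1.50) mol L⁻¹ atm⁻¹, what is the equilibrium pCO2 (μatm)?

pCO2 = 1.41×10^4 μatm

α₀ = 1 / (1 + K1/[H⁺] + K1K2/[H⁺]²) = 1 / (1 + 10^+0.52 + 10^-2.88)
   = 1 / (1 + 3.3113 + 0.0013183) = 1/4.3126 = 0.2319
[CO2*] = α₀ × DIC = 0.2319 × 1.92 = 0.4452 mmol/L
pCO2 = [CO2*]/KH = 4.452×10^-4 / 3.162×10^-2 = 1.41×10^4 μatm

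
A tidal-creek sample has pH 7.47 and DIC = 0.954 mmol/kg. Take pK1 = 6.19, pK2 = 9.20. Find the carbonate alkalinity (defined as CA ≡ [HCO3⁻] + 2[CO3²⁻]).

CA = [HCO3⁻] + 2[CO3²⁻] = (α₁ + 2α₂)·DIC
At pH 7.47: [H⁺]/K1 = 10^-1.28 = 0.052481, K2/[H⁺] = 10^-1.73 = 0.018621
α₁ = 1/(1 + 0.052481 + 0.018621) = 1/1.0711 = 0.9336; α₂ = α₁·K2/[H⁺] = 0.01738
α₁ + 2α₂ = 0.9684
CA = 0.9684 × 0.954 = 0.924 mmol/kg

CA = 0.924 mmol/kg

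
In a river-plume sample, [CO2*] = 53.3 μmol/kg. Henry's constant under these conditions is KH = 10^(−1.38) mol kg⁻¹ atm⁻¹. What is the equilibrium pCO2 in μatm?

KH = 10^(−1.38) = 4.169×10^-2 mol kg⁻¹ atm⁻¹
pCO2 = [CO2*]/KH = 53.3×10^-6 / 4.169×10^-2 = 1.28×10^-3 atm = 1280 μatm

pCO2 = 1280 μatm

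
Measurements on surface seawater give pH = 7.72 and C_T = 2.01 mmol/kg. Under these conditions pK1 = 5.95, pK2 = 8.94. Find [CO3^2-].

[CO3²⁻] = 0.112 mmol/kg

α₂ = 1 / (1 + [H⁺]/K2 + [H⁺]²/(K1K2)) = 1 / (1 + 10^+1.22 + 10^-0.55)
   = 1 / (1 + 16.596 + 0.28184) = 1/17.878 = 0.05594
[CO3²⁻] = α₂ × DIC = 0.05594 × 2.01 = 0.112 mmol/kg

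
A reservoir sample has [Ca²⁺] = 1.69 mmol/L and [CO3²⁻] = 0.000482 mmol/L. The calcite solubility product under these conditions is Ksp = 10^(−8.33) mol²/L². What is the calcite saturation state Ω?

Ω = 0.174

Ksp = 10^(−8.33) = 4.677×10^-9
Ω = [Ca²⁺][CO3²⁻]/Ksp = (1.69×10^-3)(0.000482×10^-3) / 4.677×10^-9 = 0.174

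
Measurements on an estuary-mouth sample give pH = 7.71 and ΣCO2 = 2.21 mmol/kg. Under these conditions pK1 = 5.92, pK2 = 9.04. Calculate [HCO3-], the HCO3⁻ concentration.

α₁ = 1 / (1 + [H⁺]/K1 + K2/[H⁺]) = 1 / (1 + 10^-1.79 + 10^-1.33)
   = 1 / (1 + 0.016218 + 0.046774) = 1/1.0630 = 0.9407
[HCO3⁻] = α₁ × DIC = 0.9407 × 2.21 = 2.08 mmol/kg

[HCO3⁻] = 2.08 mmol/kg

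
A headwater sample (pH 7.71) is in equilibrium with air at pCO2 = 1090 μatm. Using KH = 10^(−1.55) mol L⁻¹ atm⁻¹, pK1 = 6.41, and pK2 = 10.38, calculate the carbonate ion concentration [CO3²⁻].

[CO2*] = KH · pCO2 = 10^(−1.55) × 1090×10^-6 = 3.072×10^-5 mol/L
α₀ = 1/(1 + K1/[H⁺] + K1K2/[H⁺]²) = 1/(1 + 10^+1.30 + 10^-1.37) = 0.04763
DIC = [CO2*]/α₀ = 3.072×10^-5 / 0.04763 = 0.6450 mmol/L
[CO3²⁻] = α₂·DIC; α₂ = 0.002032, so [CO3²⁻] = 0.002032 × 0.6450 = 0.00131 mmol/L = 1.31 μmol/L

[CO3²⁻] = 1.31 μmol/L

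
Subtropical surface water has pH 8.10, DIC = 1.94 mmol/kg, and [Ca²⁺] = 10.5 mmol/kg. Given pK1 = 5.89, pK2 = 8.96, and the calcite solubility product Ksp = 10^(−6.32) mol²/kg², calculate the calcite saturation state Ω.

α₂ = 1 / (1 + [H⁺]/K2 + [H⁺]²/(K1K2)) = 1 / (1 + 10^+0.86 + 10^-1.35)
   = 1 / (1 + 7.2444 + 0.044668) = 1/8.2890 = 0.1206
[CO3²⁻] = α₂ × DIC = 0.1206 × 1.94 = 0.2340 mmol/kg
Ksp = 10^(−6.32) = 4.786×10^-7
Ω = [Ca²⁺][CO3²⁻]/Ksp = (10.5×10^-3)(2.340×10^-4) / 4.786×10^-7 = 5.13

Ω = 5.13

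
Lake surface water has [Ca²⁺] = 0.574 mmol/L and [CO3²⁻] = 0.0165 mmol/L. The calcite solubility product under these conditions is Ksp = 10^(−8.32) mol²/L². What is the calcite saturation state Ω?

Ω = 1.98

Ksp = 10^(−8.32) = 4.786×10^-9
Ω = [Ca²⁺][CO3²⁻]/Ksp = (0.574×10^-3)(0.0165×10^-3) / 4.786×10^-9 = 1.98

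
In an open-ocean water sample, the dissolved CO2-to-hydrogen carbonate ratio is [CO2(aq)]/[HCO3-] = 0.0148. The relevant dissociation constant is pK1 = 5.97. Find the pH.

pH = 7.80

From K1 = [H⁺][HCO3-]/[CO2(aq)]:  pH = pK1 − log₁₀([CO2(aq)]/[HCO3-])
log₁₀(0.0148) = -1.830
pH = 5.97 − (-1.830) = 7.80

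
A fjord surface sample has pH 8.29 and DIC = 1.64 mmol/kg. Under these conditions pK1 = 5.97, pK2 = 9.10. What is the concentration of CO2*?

α₀ = 1 / (1 + K1/[H⁺] + K1K2/[H⁺]²) = 1 / (1 + 10^+2.32 + 10^+1.51)
   = 1 / (1 + 208.93 + 32.359) = 1/242.29 = 0.004127
[CO2*] = α₀ × DIC = 0.004127 × 1.64 = 0.00677 mmol/kg = 6.77 μmol/kg

[CO2*] = 6.77 μmol/kg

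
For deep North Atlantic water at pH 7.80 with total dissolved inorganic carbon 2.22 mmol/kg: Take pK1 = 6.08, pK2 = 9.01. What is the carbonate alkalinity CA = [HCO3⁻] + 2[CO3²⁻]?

CA = 2.31 mmol/kg

CA = [HCO3⁻] + 2[CO3²⁻] = (α₁ + 2α₂)·DIC
At pH 7.80: [H⁺]/K1 = 10^-1.72 = 0.019055, K2/[H⁺] = 10^-1.21 = 0.061660
α₁ = 1/(1 + 0.019055 + 0.061660) = 1/1.0807 = 0.9253; α₂ = α₁·K2/[H⁺] = 0.05705
α₁ + 2α₂ = 1.0394
CA = 1.0394 × 2.22 = 2.31 mmol/kg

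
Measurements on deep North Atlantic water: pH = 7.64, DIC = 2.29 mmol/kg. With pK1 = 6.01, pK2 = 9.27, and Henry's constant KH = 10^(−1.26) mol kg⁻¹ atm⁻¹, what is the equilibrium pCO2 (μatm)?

α₀ = 1 / (1 + K1/[H⁺] + K1K2/[H⁺]²) = 1 / (1 + 10^+1.63 + 10^+0.00)
   = 1 / (1 + 42.658 + 1.0000) = 1/44.658 = 0.02239
[CO2*] = α₀ × DIC = 0.02239 × 2.29 = 0.05128 mmol/kg
pCO2 = [CO2*]/KH = 5.128×10^-5 / 5.495×10^-2 = 933 μatm

pCO2 = 933 μatm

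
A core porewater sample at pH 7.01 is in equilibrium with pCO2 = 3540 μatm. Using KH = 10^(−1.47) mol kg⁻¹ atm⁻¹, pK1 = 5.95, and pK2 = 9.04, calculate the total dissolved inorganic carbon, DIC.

DIC = 1.51 mmol/kg

[CO2*] = KH · pCO2 = 10^(−1.47) × 3540×10^-6 = 1.200×10^-4 mol/kg
α₀ = 1/(1 + K1/[H⁺] + K1K2/[H⁺]²) = 1/(1 + 10^+1.06 + 10^-0.97) = 0.07944
DIC = [CO2*]/α₀ = 1.200×10^-4 / 0.07944 = 1.51 mmol/kg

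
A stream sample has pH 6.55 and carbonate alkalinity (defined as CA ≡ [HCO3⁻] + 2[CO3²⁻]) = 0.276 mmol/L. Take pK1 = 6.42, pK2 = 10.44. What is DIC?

CA = [HCO3⁻] + 2[CO3²⁻] = (α₁ + 2α₂)·DIC
At pH 6.55: [H⁺]/K1 = 10^-0.13 = 0.74131, K2/[H⁺] = 10^-3.89 = 0.00012882
α₁ = 1/(1 + 0.74131 + 0.00012882) = 1/1.7414 = 0.5742; α₂ = α₁·K2/[H⁺] = 7.398×10^-5
α₁ + 2α₂ = 0.5744
DIC = CA / (α₁ + 2α₂) = 0.276 / 0.5744 = 0.481 mmol/L

DIC = 0.481 mmol/L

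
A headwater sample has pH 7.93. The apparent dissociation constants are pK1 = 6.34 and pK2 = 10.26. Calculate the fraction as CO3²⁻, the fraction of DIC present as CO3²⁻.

α₂ = 0.00454

α₂ = 1 / (1 + [H⁺]/K2 + [H⁺]²/(K1K2)) = 1 / (1 + 10^+2.33 + 10^+0.74)
   = 1 / (1 + 213.80 + 5.4954) = 1/220.29 = 0.004539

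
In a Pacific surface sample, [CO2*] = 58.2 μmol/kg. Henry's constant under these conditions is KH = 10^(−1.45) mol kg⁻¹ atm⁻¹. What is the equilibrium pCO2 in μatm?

KH = 10^(−1.45) = 3.548×10^-2 mol kg⁻¹ atm⁻¹
pCO2 = [CO2*]/KH = 58.2×10^-6 / 3.548×10^-2 = 1.64×10^-3 atm = 1640 μatm

pCO2 = 1640 μatm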